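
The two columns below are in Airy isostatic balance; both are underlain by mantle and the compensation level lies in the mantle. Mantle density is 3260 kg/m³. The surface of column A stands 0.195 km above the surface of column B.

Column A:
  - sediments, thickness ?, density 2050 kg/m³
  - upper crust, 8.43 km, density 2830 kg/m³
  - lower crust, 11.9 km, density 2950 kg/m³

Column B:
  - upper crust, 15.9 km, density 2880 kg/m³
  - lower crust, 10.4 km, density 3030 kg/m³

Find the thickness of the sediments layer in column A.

1.45 km

Take the compensation level at the base of the deeper column (depth z_c below the surface of column A) and equate Σ ρ_i t_i down to z_c; mantle fills any gap and the z_c terms cancel.
Column A: x×2050 + 8.43×2830 + 11.9×2950 + (z_c − 20.33 − x)×3260
Column B: 0.195×0 + 15.9×2880 + 10.4×3030 + (z_c − 0.195 − 26.3)×3260
The z_c×3260 term appears on both sides and cancels. Collect the known terms of each column as K = Σ(ρt)_known − 3260 × (depth of known layers): K_A = 58961.9 − 3260×20.33 = −7313.9; K_B = 77304 − 3260×(0.195 + 26.3) = −9069.7.
Balance: K_A − x×(3260 − 2050) = K_B, so x = (K_A − K_B)/(3260 − 2050) = 1755.8/1210 = 1.45 km.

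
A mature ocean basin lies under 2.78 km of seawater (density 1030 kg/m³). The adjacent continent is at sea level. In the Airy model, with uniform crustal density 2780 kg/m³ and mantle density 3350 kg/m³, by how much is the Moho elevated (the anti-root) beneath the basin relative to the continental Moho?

8.54 km

In Airy isostatic equilibrium: replacing crust with seawater at the top is compensated by replacing crust with mantle at the base: d (ρ_c − ρ_w) = a (ρ_m − ρ_c).
a = d (ρ_c − ρ_w)/(ρ_m − ρ_c) = 2.78 km × 1750/570 = 8.54 km.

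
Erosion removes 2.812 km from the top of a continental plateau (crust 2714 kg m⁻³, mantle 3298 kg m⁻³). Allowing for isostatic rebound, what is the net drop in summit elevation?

0.498 km

Rebound u = e ρ_c/ρ_m = 2.812 km × 2714/3298 = 2.314 km.
Net surface drop = e − u = 2.812 km − 2.314 km = e (ρ_m − ρ_c)/ρ_m = 0.498 km.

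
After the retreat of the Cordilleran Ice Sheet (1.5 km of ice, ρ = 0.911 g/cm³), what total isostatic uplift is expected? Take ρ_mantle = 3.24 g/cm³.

Removing the load lets mantle flow back in; uplift u satisfies ρ_ice t = ρ_m u.
u = t ρ_ice/ρ_m = 1.5 km × 0.911/3.24 = 0.422 km.

0.422 km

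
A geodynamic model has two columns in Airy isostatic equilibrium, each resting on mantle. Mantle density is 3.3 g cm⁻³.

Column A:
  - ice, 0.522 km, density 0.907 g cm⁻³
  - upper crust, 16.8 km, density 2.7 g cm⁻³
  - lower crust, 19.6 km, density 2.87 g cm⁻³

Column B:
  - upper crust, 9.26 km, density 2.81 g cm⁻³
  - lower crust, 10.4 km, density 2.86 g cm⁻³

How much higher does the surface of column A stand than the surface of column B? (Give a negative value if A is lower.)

3.23 km

For any compensation level in the mantle, the mantle terms cancel and isostasy reduces to e = (Σt_A − Σt_B) − (Σ(ρt)_A − Σ(ρt)_B) / ρ_m.
Σt_A = 36.922 km; Σt_B = 19.66 km; Σ(ρt)_A = 102.085454; Σ(ρt)_B = 55.7646 (in km·g cm⁻³).
e = (36.922 − 19.66) − (102.085454 − 55.7646) / 3.3 = 3.23 km.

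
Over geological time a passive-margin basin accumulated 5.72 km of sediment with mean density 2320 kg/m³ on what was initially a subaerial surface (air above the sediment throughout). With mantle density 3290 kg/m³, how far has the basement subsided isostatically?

4.03 km

Subaerial load: s = t ρ_sed / ρ_m = 5.72 km × 2320/3290 = 4.03 km.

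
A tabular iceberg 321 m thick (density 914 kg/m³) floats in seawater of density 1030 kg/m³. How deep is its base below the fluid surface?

Draft d = t ρ_obj/ρ_fluid = 321 m × 914/1030 = 285 m.

285 m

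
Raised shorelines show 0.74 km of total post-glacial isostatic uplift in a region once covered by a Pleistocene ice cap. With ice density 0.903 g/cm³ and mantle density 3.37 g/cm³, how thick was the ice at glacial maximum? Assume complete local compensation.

2.76 km

u = t ρ_ice/ρ_m → t = u ρ_m/ρ_ice = 0.74 km × 3.37/0.903 = 2.76 km.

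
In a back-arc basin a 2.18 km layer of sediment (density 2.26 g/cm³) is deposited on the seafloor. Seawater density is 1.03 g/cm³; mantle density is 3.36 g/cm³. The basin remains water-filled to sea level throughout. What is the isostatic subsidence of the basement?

Submarine loading: the sediment displaces seawater, and the subsidence is in turn flooded, so s (ρ_m − ρ_w) = t (ρ_sed − ρ_w).
s = 2.18 km × (2.26 − 1.03) / (3.36 − 1.03) = 1.15 km.

1.15 km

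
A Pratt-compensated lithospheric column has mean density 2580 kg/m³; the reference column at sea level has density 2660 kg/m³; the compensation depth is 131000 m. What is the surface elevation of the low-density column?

4060 m

ρ_ref D = ρ (D + h) → h = D (ρ_ref − ρ)/ρ.
h = 131000 m × (2660 − 2580)/2580 = 4060 m.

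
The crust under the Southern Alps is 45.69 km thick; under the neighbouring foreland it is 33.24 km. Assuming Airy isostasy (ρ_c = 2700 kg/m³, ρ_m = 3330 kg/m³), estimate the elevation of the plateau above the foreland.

2.36 km

Excess crust Δ = 45.69 km − 33.24 km = 12.45 km, split between elevation h and root r with h + r = Δ.
Airy balance ρ_c h = (ρ_m − ρ_c) r gives r = h ρ_c/(ρ_m − ρ_c), so h (1 + ρ_c/(ρ_m − ρ_c)) = Δ, i.e. h = Δ (ρ_m − ρ_c)/ρ_m.
h = 12.45 km × 630/3330 = 2.36 km.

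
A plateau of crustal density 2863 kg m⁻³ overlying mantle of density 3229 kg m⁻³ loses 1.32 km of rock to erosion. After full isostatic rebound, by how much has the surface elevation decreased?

Rebound u = e ρ_c/ρ_m = 1.32 km × 2863/3229 = 1.17 km.
Net surface drop = e − u = 1.32 km − 1.17 km = e (ρ_m − ρ_c)/ρ_m = 0.15 km.

0.15 km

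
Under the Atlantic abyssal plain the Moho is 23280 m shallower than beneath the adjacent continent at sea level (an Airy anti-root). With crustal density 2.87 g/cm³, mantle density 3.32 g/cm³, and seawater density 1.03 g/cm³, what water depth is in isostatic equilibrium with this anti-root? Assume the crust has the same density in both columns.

5690 m

Replacing a thickness d of crust by seawater at the top must be balanced by replacing crust with mantle at the base: d (ρ_c − ρ_w) = a (ρ_m − ρ_c).
d = a (ρ_m − ρ_c)/(ρ_c − ρ_w) = 23280 m × 0.45/1.84 = 5690 m.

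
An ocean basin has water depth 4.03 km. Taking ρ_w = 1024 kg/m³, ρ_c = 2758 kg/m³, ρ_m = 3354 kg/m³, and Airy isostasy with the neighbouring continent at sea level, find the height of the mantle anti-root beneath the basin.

11.7 km

For local isostatic compensation: replacing crust with seawater at the top is compensated by replacing crust with mantle at the base: d (ρ_c − ρ_w) = a (ρ_m − ρ_c).
a = d (ρ_c − ρ_w)/(ρ_m − ρ_c) = 4.03 km × 1734/596 = 11.7 km.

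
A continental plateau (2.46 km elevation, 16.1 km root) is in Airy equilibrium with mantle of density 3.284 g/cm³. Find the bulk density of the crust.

ρ_c h = (ρ_m − ρ_c) r → ρ_c (h + r) = ρ_m r → ρ_c = ρ_m r / (h + r).
ρ_c = 3.284 × 16.1 km / (2.46 km + 16.1 km) = 2.85 g/cm³.

2.85 g/cm³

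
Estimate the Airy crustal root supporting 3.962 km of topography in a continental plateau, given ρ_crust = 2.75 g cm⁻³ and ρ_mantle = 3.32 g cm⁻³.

Isostatic balance requires: the weight of the topography is balanced by the buoyancy of the root, ρ_c h = (ρ_m − ρ_c) r.
r = h · ρ_c / (ρ_m − ρ_c) = 3.962 km × 2.75 / (3.32 − 2.75) = 19.1 km.

19.1 km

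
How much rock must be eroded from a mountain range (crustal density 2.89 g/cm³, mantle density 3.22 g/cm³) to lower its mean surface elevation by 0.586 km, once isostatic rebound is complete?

Net drop Δ = e − u = e − e ρ_c/ρ_m = e (ρ_m − ρ_c)/ρ_m.
e = Δ ρ_m/(ρ_m − ρ_c) = 0.586 km × 3.22/0.33 = 5.72 km.

5.72 km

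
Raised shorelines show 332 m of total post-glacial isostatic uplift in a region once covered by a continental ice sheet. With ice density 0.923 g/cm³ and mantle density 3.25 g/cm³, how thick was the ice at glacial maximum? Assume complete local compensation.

1170 m

u = t ρ_ice/ρ_m → t = u ρ_m/ρ_ice = 332 m × 3.25/0.923 = 1170 m.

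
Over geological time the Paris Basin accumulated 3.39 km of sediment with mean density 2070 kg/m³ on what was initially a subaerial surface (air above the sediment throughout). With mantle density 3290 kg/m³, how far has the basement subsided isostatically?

2.13 km

Subaerial load: s = t ρ_sed / ρ_m = 3.39 km × 2070/3290 = 2.13 km.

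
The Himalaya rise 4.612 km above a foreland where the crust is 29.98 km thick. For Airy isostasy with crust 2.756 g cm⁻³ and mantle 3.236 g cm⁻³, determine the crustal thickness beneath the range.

61.1 km

Root depth r = h ρ_c / (ρ_m − ρ_c) = 4.612 km × 2.756 / 0.48 = 26.48 km.
Total thickness = T + h + r = 29.98 km + 4.612 km + 26.48 km = 61.1 km.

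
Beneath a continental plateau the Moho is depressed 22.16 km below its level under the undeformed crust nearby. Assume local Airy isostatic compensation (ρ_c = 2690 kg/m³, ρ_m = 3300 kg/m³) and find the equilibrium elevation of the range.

Balancing pressure at the compensation depth: ρ_c h = (ρ_m − ρ_c) r.
h = r (ρ_m − ρ_c) / ρ_c = 22.16 km × (3300 − 2690) / 2690 = 5.03 km.

5.03 km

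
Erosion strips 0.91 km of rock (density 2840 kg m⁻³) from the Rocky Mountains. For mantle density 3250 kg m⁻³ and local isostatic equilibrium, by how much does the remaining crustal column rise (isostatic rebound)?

Unloading: uplift u = e ρ_c/ρ_m = 0.91 km × 2840/3250 = 0.795 km.

0.795 km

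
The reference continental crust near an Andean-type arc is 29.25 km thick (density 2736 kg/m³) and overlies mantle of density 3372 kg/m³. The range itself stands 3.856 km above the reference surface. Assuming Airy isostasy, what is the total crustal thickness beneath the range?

Root depth r = h ρ_c / (ρ_m − ρ_c) = 3.856 km × 2736 / 636 = 16.59 km.
Total thickness = T + h + r = 29.25 km + 3.856 km + 16.59 km = 49.7 km.

49.7 km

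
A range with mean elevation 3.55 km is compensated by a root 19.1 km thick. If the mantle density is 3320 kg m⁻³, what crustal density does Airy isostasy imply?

ρ_c h = (ρ_m − ρ_c) r → ρ_c (h + r) = ρ_m r → ρ_c = ρ_m r / (h + r).
ρ_c = 3320 × 19.1 km / (3.55 km + 19.1 km) = 2800 kg m⁻³.

2800 kg m⁻³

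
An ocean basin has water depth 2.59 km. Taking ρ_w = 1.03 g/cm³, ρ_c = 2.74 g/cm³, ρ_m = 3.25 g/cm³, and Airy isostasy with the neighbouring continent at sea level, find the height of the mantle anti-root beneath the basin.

8.68 km

Balancing pressure at the compensation depth: replacing crust with seawater at the top is compensated by replacing crust with mantle at the base: d (ρ_c − ρ_w) = a (ρ_m − ρ_c).
a = d (ρ_c − ρ_w)/(ρ_m − ρ_c) = 2.59 km × 1.71/0.51 = 8.68 km.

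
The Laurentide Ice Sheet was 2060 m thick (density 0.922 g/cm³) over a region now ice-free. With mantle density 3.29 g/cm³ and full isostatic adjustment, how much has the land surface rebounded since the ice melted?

577 m

Removing the load lets mantle flow back in; uplift u satisfies ρ_ice t = ρ_m u.
u = t ρ_ice/ρ_m = 2060 m × 0.922/3.29 = 577 m.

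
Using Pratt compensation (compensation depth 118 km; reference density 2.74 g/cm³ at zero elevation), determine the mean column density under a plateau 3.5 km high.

2.66 g/cm³

Pratt balance: ρ_ref D = ρ (D + h).
ρ = ρ_ref D/(D + h) = 2.74 × 118 km/(118 km + 3.5 km) = 2.66 g/cm³.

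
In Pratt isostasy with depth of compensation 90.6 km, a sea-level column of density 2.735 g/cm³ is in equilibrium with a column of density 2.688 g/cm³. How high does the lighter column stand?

ρ_ref D = ρ (D + h) → h = D (ρ_ref − ρ)/ρ.
h = 90.6 km × (2.735 − 2.688)/2.688 = 1.58 km.

1.58 km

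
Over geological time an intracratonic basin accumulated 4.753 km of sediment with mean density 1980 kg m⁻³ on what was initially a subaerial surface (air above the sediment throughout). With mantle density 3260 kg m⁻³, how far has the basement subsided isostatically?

2.89 km

Subaerial load: s = t ρ_sed / ρ_m = 4.753 km × 1980/3260 = 2.89 km.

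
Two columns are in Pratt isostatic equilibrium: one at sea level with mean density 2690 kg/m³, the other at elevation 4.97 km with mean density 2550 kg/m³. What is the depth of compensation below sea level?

90.5 km

ρ_ref D = ρ (D + h) → D (ρ_ref − ρ) = ρ h.
D = ρ h/(ρ_ref − ρ) = 2550 × 4.97 km/(2690 − 2550) = 90.5 km.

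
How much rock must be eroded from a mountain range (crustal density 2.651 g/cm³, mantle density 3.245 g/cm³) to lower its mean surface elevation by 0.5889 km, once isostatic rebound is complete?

3.22 km

Net drop Δ = e − u = e − e ρ_c/ρ_m = e (ρ_m − ρ_c)/ρ_m.
e = Δ ρ_m/(ρ_m − ρ_c) = 0.5889 km × 3.245/0.594 = 3.22 km.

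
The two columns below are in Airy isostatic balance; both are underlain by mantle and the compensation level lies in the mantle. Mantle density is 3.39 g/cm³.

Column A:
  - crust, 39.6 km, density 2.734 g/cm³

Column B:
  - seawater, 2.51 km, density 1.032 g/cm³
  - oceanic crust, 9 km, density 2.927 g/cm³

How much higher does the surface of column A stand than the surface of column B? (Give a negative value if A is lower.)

4.69 km

For any compensation level in the mantle, the mantle terms cancel and isostasy reduces to e = (Σt_A − Σt_B) − (Σ(ρt)_A − Σ(ρt)_B) / ρ_m.
Σt_A = 39.6 km; Σt_B = 11.51 km; Σ(ρt)_A = 108.2664; Σ(ρt)_B = 28.93332 (in km·g/cm³).
e = (39.6 − 11.51) − (108.2664 − 28.93332) / 3.39 = 4.69 km.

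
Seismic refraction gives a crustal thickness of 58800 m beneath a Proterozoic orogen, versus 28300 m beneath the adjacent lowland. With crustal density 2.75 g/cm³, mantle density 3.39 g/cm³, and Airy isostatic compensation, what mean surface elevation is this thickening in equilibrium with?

Excess crust Δ = 58800 m − 28300 m = 30500 m, split between elevation h and root r with h + r = Δ.
Airy balance ρ_c h = (ρ_m − ρ_c) r gives r = h ρ_c/(ρ_m − ρ_c), so h (1 + ρ_c/(ρ_m − ρ_c)) = Δ, i.e. h = Δ (ρ_m − ρ_c)/ρ_m.
h = 30500 m × 0.64/3.39 = 5760 m.

5760 m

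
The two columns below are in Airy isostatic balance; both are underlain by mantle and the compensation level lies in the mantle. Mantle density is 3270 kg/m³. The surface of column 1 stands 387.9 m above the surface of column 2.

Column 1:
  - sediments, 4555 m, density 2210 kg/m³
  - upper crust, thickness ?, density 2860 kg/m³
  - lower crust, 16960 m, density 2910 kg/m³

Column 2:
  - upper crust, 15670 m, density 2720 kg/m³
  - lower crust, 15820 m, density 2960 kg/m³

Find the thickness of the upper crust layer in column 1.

Take the compensation level at the base of the deeper column (depth z_c below the surface of column 1) and equate Σ ρ_i t_i down to z_c; mantle fills any gap and the z_c terms cancel.
Column 1: 4555×2210 + x×2860 + 16960×2910 + (z_c − 21515 − x)×3270
Column 2: 387.9×0 + 15670×2720 + 15820×2960 + (z_c − 387.9 − 31490)×3270
The z_c×3270 term appears on both sides and cancels. Collect the known terms of each column as K = Σ(ρt)_known − 3270 × (depth of known layers): K_1 = 59420150 − 3270×21515 = −10933900; K_2 = 89449600 − 3270×(387.9 + 31490) = −14791133.
Balance: K_1 − x×(3270 − 2860) = K_2, so x = (K_1 − K_2)/(3270 − 2860) = 3857230/410 = 9410 m.

9410 m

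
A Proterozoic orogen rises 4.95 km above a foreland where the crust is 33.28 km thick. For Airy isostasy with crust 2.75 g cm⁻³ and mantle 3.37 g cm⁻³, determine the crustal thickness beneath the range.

60.2 km

Root depth r = h ρ_c / (ρ_m − ρ_c) = 4.95 km × 2.75 / 0.62 = 21.96 km.
Total thickness = T + h + r = 33.28 km + 4.95 km + 21.96 km = 60.2 km.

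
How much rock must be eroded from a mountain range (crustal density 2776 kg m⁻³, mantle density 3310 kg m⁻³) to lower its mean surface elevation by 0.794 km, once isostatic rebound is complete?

Net drop Δ = e − u = e − e ρ_c/ρ_m = e (ρ_m − ρ_c)/ρ_m.
e = Δ ρ_m/(ρ_m − ρ_c) = 0.794 km × 3310/534 = 4.92 km.

4.92 km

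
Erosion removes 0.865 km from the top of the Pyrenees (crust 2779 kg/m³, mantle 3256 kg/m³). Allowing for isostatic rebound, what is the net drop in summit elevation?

0.127 km

Rebound u = e ρ_c/ρ_m = 0.865 km × 2779/3256 = 0.7383 km.
Net surface drop = e − u = 0.865 km − 0.7383 km = e (ρ_m − ρ_c)/ρ_m = 0.127 km.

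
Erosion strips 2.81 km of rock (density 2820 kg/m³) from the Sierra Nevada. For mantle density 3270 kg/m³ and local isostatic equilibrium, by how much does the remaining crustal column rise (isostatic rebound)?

Unloading: uplift u = e ρ_c/ρ_m = 2.81 km × 2820/3270 = 2.42 km.

2.42 km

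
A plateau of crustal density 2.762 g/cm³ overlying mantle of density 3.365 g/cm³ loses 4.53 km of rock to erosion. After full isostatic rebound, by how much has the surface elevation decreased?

Rebound u = e ρ_c/ρ_m = 4.53 km × 2.762/3.365 = 3.718 km.
Net surface drop = e − u = 4.53 km − 3.718 km = e (ρ_m − ρ_c)/ρ_m = 0.812 km.

0.812 km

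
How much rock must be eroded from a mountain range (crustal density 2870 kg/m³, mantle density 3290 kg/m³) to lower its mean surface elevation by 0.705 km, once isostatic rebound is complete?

5.52 km

Net drop Δ = e − u = e − e ρ_c/ρ_m = e (ρ_m − ρ_c)/ρ_m.
e = Δ ρ_m/(ρ_m − ρ_c) = 0.705 km × 3290/420 = 5.52 km.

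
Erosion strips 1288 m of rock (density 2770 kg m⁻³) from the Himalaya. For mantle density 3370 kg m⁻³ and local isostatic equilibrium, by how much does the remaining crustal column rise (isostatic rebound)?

Unloading: uplift u = e ρ_c/ρ_m = 1288 m × 2770/3370 = 1060 m.

1060 m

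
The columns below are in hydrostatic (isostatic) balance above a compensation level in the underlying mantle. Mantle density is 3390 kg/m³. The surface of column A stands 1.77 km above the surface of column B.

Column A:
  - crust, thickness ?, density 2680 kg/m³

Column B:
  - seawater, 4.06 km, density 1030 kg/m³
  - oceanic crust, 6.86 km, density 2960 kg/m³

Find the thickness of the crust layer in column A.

Take the compensation level at the base of the deeper column (depth z_c below the surface of column A) and equate Σ ρ_i t_i down to z_c; mantle fills any gap and the z_c terms cancel.
Column A: x×2680 + (z_c − 0 − x)×3390
Column B: 1.77×0 + 4.06×1030 + 6.86×2960 + (z_c − 1.77 − 10.92)×3390
The z_c×3390 term appears on both sides and cancels. Collect the known terms of each column as K = Σ(ρt)_known − 3390 × (depth of known layers): K_A = 0 − 3390×0 = 0; K_B = 24487.4 − 3390×(1.77 + 10.92) = −18531.7.
Balance: K_A − x×(3390 − 2680) = K_B, so x = (K_A − K_B)/(3390 − 2680) = 18531.7/710 = 26.1 km.

26.1 km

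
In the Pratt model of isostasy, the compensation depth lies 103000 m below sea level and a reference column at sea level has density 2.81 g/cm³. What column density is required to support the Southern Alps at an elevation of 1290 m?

2.78 g/cm³

Pratt balance: ρ_ref D = ρ (D + h).
ρ = ρ_ref D/(D + h) = 2.81 × 103000 m/(103000 m + 1290 m) = 2.78 g/cm³.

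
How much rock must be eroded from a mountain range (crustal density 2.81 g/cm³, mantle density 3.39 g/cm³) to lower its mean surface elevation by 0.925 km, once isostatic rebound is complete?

Net drop Δ = e − u = e − e ρ_c/ρ_m = e (ρ_m − ρ_c)/ρ_m.
e = Δ ρ_m/(ρ_m − ρ_c) = 0.925 km × 3.39/0.58 = 5.41 km.

5.41 km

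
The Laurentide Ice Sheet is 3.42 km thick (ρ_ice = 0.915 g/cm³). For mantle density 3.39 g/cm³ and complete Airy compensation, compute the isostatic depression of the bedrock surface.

0.923 km

Equating mass per unit area of the two columns: the ice load ρ_ice t is balanced by mantle displaced below, ρ_m s.
s = t ρ_ice / ρ_m = 3.42 km × 0.915/3.39 = 0.923 km.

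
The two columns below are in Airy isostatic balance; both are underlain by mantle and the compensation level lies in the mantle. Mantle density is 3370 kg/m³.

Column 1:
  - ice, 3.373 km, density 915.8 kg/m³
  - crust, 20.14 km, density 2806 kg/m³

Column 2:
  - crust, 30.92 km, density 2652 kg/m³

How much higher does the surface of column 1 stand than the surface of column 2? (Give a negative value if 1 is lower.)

For any compensation level in the mantle, the mantle terms cancel and isostasy reduces to e = (Σt_1 − Σt_2) − (Σ(ρt)_1 − Σ(ρt)_2) / ρ_m.
Σt_1 = 23.513 km; Σt_2 = 30.92 km; Σ(ρt)_1 = 59601.8334; Σ(ρt)_2 = 81999.84 (in km·kg/m³).
e = (23.513 − 30.92) − (59601.8334 − 81999.84) / 3370 = −0.761 km.

−0.761 km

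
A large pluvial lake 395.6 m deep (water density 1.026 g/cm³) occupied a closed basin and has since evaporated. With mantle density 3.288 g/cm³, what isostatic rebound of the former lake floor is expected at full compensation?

123 m

u = d ρ_w/ρ_m = 395.6 m × 1.026/3.288 = 123 m.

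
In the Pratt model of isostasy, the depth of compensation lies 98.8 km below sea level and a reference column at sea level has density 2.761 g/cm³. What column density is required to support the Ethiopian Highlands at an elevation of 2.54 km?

2.69 g/cm³

Pratt balance: ρ_ref D = ρ (D + h).
ρ = ρ_ref D/(D + h) = 2.761 × 98.8 km/(98.8 km + 2.54 km) = 2.69 g/cm³.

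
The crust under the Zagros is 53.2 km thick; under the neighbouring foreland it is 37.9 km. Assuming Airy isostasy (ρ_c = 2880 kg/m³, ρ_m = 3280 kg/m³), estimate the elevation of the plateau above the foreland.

1.87 km

Excess crust Δ = 53.2 km − 37.9 km = 15.3 km, split between elevation h and root r with h + r = Δ.
Airy balance ρ_c h = (ρ_m − ρ_c) r gives r = h ρ_c/(ρ_m − ρ_c), so h (1 + ρ_c/(ρ_m − ρ_c)) = Δ, i.e. h = Δ (ρ_m − ρ_c)/ρ_m.
h = 15.3 km × 400/3280 = 1.87 km.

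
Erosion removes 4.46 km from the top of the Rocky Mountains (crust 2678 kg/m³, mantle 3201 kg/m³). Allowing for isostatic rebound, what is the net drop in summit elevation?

0.729 km

Rebound u = e ρ_c/ρ_m = 4.46 km × 2678/3201 = 3.731 km.
Net surface drop = e − u = 4.46 km − 3.731 km = e (ρ_m − ρ_c)/ρ_m = 0.729 km.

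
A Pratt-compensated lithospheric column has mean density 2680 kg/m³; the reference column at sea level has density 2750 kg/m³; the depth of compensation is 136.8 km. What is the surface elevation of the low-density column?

ρ_ref D = ρ (D + h) → h = D (ρ_ref − ρ)/ρ.
h = 136.8 km × (2750 − 2680)/2680 = 3.57 km.

3.57 km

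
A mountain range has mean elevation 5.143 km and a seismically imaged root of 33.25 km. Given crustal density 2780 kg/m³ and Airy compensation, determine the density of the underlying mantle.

3210 kg/m³

Airy balance: ρ_c h = (ρ_m − ρ_c) r → ρ_m = ρ_c (1 + h/r).
ρ_m = 2780 × (1 + 5.143 km/33.25 km) = 3210 kg/m³.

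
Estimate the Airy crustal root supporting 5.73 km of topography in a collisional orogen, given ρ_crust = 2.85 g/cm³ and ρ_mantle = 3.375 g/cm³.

Equating mass per unit area of the two columns: the weight of the topography is balanced by the buoyancy of the root, ρ_c h = (ρ_m − ρ_c) r.
r = h · ρ_c / (ρ_m − ρ_c) = 5.73 km × 2.85 / (3.375 − 2.85) = 31.1 km.

31.1 km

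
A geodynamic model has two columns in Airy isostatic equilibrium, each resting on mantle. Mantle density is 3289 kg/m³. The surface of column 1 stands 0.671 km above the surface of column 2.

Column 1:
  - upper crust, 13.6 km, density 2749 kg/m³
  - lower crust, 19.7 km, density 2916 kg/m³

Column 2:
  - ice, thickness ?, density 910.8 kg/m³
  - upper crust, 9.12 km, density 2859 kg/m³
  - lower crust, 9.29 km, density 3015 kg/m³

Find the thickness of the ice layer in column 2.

Take the compensation level at the base of the deeper column (depth z_c below the surface of column 1) and equate Σ ρ_i t_i down to z_c; mantle fills any gap and the z_c terms cancel.
Column 1: 13.6×2749 + 19.7×2916 + (z_c − 33.3)×3289
Column 2: 0.671×0 + x×910.8 + 9.12×2859 + 9.29×3015 + (z_c − 0.671 − 18.41 − x)×3289
The z_c×3289 term appears on both sides and cancels. Collect the known terms of each column as K = Σ(ρt)_known − 3289 × (depth of known layers): K_1 = 94831.6 − 3289×33.3 = −14692.1; K_2 = 54083.43 − 3289×(0.671 + 18.41) = −8673.979.
Balance: K_1 = K_2 − x×(3289 − 910.8), so x = (K_2 − K_1)/(3289 − 910.8) = 6018.12/2378.2 = 2.53 km.

2.53 km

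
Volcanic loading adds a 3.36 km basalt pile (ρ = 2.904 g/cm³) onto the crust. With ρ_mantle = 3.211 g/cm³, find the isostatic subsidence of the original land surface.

3.04 km

Subaerial loading: s = t ρ_load / ρ_m.
s = 3.36 km × 2.904/3.211 = 3.04 km.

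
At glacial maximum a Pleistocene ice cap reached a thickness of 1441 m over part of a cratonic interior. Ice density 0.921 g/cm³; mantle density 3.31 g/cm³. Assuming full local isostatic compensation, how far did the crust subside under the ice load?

401 m

Balancing pressure at the compensation depth: the ice load ρ_ice t is balanced by mantle displaced below, ρ_m s.
s = t ρ_ice / ρ_m = 1441 m × 0.921/3.31 = 401 m.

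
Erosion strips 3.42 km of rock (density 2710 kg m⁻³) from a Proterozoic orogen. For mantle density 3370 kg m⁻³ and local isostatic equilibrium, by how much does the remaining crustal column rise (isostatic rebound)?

2.75 km

Unloading: uplift u = e ρ_c/ρ_m = 3.42 km × 2710/3370 = 2.75 km.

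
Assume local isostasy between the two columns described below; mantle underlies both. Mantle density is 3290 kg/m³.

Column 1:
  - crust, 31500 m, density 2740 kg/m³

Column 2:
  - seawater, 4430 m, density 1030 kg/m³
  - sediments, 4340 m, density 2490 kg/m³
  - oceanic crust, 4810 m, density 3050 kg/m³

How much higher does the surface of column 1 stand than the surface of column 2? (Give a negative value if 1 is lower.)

For any compensation level in the mantle, the mantle terms cancel and isostasy reduces to e = (Σt_1 − Σt_2) − (Σ(ρt)_1 − Σ(ρt)_2) / ρ_m.
Σt_1 = 31500 m; Σt_2 = 13580 m; Σ(ρt)_1 = 86310000; Σ(ρt)_2 = 30040000 (in m·kg/m³).
e = (31500 − 13580) − (86310000 − 30040000) / 3290 = 817 m.

817 m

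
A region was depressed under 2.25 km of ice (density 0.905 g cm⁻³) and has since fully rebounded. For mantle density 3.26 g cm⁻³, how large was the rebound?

Removing the load lets mantle flow back in; uplift u satisfies ρ_ice t = ρ_m u.
u = t ρ_ice/ρ_m = 2.25 km × 0.905/3.26 = 0.625 km.

0.625 km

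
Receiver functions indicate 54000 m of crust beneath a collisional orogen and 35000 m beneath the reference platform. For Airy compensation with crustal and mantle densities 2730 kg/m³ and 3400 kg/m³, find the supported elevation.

3740 m

Excess crust Δ = 54000 m − 35000 m = 19000 m, split between elevation h and root r with h + r = Δ.
Airy balance ρ_c h = (ρ_m − ρ_c) r gives r = h ρ_c/(ρ_m − ρ_c), so h (1 + ρ_c/(ρ_m − ρ_c)) = Δ, i.e. h = Δ (ρ_m − ρ_c)/ρ_m.
h = 19000 m × 670/3400 = 3740 m.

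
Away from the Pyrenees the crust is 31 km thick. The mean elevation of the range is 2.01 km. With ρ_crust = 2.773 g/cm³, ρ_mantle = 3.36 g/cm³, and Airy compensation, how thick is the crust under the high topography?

Root depth r = h ρ_c / (ρ_m − ρ_c) = 2.01 km × 2.773 / 0.587 = 9.495 km.
Total thickness = T + h + r = 31 km + 2.01 km + 9.495 km = 42.5 km.

42.5 km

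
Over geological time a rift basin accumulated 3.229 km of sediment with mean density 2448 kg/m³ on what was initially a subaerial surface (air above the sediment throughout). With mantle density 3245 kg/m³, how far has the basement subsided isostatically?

2.44 km

Subaerial load: s = t ρ_sed / ρ_m = 3.229 km × 2448/3245 = 2.44 km.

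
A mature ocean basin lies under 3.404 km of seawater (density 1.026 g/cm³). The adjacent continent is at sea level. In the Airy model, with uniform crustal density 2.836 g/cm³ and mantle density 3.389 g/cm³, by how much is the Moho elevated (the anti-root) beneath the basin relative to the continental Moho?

Isostatic balance requires: replacing crust with seawater at the top is compensated by replacing crust with mantle at the base: d (ρ_c − ρ_w) = a (ρ_m − ρ_c).
a = d (ρ_c − ρ_w)/(ρ_m − ρ_c) = 3.404 km × 1.81/0.553 = 11.1 km.

11.1 km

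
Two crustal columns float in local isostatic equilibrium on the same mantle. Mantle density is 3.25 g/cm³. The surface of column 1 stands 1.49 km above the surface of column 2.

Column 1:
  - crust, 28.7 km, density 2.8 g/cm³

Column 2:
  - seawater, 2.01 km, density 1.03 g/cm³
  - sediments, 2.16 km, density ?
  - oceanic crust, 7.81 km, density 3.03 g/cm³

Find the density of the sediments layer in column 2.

2.37 g/cm³

Take the compensation level at the base of the deeper column (depth z_c below the surface of column 1) and equate Σ ρ_i t_i down to z_c; mantle fills any gap and the z_c terms cancel.
Column 1: 28.7×2.8 + (z_c − 28.7)×3.25
Column 2: 1.49×0 + 2.01×1.03 + 2.16×ρ + 7.81×3.03 + (z_c − 1.49 − 11.98)×3.25
The z_c×3.25 term appears on both sides and cancels. Collect the known terms of each column as K = Σ(ρt)_known − 3.25 × (depth of known layers): K_1 = 80.36 − 3.25×28.7 = −12.915; K_2 = 25.7346 − 3.25×(1.49 + 11.98) = −18.0429.
Balance: K_1 = K_2 + 2.16×ρ, so ρ = (K_1 − K_2)/2.16 = 5.1279/2.16 = 2.37 g/cm³.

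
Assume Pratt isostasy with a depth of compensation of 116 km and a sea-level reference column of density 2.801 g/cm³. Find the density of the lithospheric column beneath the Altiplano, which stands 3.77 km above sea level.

2.71 g/cm³

Pratt balance: ρ_ref D = ρ (D + h).
ρ = ρ_ref D/(D + h) = 2.801 × 116 km/(116 km + 3.77 km) = 2.71 g/cm³.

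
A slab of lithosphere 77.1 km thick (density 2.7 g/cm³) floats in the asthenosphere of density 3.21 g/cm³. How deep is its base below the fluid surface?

Draft d = t ρ_obj/ρ_fluid = 77.1 km × 2.7/3.21 = 64.9 km.

64.9 km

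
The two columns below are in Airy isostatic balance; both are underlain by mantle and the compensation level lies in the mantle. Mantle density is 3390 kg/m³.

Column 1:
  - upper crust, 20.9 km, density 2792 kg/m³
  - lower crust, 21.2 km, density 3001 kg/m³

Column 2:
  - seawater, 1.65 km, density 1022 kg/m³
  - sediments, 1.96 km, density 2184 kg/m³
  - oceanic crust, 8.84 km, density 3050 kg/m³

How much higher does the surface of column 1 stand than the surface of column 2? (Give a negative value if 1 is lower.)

For any compensation level in the mantle, the mantle terms cancel and isostasy reduces to e = (Σt_1 − Σt_2) − (Σ(ρt)_1 − Σ(ρt)_2) / ρ_m.
Σt_1 = 42.1 km; Σt_2 = 12.45 km; Σ(ρt)_1 = 121974; Σ(ρt)_2 = 32928.94 (in km·kg/m³).
e = (42.1 − 12.45) − (121974 − 32928.94) / 3390 = 3.38 km.

3.38 km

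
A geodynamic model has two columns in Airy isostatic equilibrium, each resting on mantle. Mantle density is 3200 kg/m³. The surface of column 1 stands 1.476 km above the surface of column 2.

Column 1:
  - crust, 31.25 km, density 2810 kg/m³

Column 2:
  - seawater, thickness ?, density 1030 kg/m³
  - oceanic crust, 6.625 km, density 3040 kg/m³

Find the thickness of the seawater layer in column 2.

Take the compensation level at the base of the deeper column (depth z_c below the surface of column 1) and equate Σ ρ_i t_i down to z_c; mantle fills any gap and the z_c terms cancel.
Column 1: 31.25×2810 + (z_c − 31.25)×3200
Column 2: 1.476×0 + x×1030 + 6.625×3040 + (z_c − 1.476 − 6.625 − x)×3200
The z_c×3200 term appears on both sides and cancels. Collect the known terms of each column as K = Σ(ρt)_known − 3200 × (depth of known layers): K_1 = 87812.5 − 3200×31.25 = −12187.5; K_2 = 20140 − 3200×(1.476 + 6.625) = −5783.2.
Balance: K_1 = K_2 − x×(3200 − 1030), so x = (K_2 − K_1)/(3200 − 1030) = 6404.3/2170 = 2.95 km.

2.95 km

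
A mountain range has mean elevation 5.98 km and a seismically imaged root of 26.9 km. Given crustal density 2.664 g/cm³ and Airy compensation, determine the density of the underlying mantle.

Airy balance: ρ_c h = (ρ_m − ρ_c) r → ρ_m = ρ_c (1 + h/r).
ρ_m = 2.664 × (1 + 5.98 km/26.9 km) = 3.26 g/cm³.

3.26 g/cm³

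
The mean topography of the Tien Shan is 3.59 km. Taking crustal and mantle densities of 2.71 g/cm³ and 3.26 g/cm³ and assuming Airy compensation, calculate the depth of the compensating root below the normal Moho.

17.7 km

Balancing pressure at the compensation depth: the weight of the topography is balanced by the buoyancy of the root, ρ_c h = (ρ_m − ρ_c) r.
r = h · ρ_c / (ρ_m − ρ_c) = 3.59 km × 2.71 / (3.26 − 2.71) = 17.7 km.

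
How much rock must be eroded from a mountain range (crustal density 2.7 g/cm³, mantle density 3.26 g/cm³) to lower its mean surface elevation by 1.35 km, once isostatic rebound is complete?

7.86 km

Net drop Δ = e − u = e − e ρ_c/ρ_m = e (ρ_m − ρ_c)/ρ_m.
e = Δ ρ_m/(ρ_m − ρ_c) = 1.35 km × 3.26/0.56 = 7.86 km.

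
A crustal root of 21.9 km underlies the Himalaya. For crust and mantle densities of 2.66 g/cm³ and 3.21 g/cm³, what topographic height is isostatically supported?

4.53 km

By Archimedes' principle applied to the lithosphere: ρ_c h = (ρ_m − ρ_c) r.
h = r (ρ_m − ρ_c) / ρ_c = 21.9 km × (3.21 − 2.66) / 2.66 = 4.53 km.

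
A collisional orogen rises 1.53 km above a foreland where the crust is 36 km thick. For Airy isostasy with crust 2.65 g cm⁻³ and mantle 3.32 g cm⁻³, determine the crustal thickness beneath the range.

43.6 km

Root depth r = h ρ_c / (ρ_m − ρ_c) = 1.53 km × 2.65 / 0.67 = 6.051 km.
Total thickness = T + h + r = 36 km + 1.53 km + 6.051 km = 43.6 km.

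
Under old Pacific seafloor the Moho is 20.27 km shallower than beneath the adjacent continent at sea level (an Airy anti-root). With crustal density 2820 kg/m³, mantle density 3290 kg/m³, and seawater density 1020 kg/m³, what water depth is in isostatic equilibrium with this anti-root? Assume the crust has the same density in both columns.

Replacing a thickness d of crust by seawater at the top must be balanced by replacing crust with mantle at the base: d (ρ_c − ρ_w) = a (ρ_m − ρ_c).
d = a (ρ_m − ρ_c)/(ρ_c − ρ_w) = 20.27 km × 470/1800 = 5.29 km.

5.29 km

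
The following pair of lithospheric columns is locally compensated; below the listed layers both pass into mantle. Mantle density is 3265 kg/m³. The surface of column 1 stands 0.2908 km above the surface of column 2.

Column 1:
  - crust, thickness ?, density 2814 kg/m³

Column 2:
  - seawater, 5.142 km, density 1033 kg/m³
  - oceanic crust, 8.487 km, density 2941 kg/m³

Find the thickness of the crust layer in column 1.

Take the compensation level at the base of the deeper column (depth z_c below the surface of column 1) and equate Σ ρ_i t_i down to z_c; mantle fills any gap and the z_c terms cancel.
Column 1: x×2814 + (z_c − 0 − x)×3265
Column 2: 0.2908×0 + 5.142×1033 + 8.487×2941 + (z_c − 0.2908 − 13.629)×3265
The z_c×3265 term appears on both sides and cancels. Collect the known terms of each column as K = Σ(ρt)_known − 3265 × (depth of known layers): K_1 = 0 − 3265×0 = 0; K_2 = 30271.953 − 3265×(0.2908 + 13.629) = −15176.194.
Balance: K_1 − x×(3265 − 2814) = K_2, so x = (K_1 − K_2)/(3265 − 2814) = 15176.2/451 = 33.7 km.

33.7 km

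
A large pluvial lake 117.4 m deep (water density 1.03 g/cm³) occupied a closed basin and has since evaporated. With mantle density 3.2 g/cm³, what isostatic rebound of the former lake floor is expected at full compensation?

u = d ρ_w/ρ_m = 117.4 m × 1.03/3.2 = 37.8 m.

37.8 m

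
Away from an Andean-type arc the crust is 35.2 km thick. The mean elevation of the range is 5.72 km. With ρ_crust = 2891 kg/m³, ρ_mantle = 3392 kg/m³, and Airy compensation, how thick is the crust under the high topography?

Root depth r = h ρ_c / (ρ_m − ρ_c) = 5.72 km × 2891 / 501 = 33.01 km.
Total thickness = T + h + r = 35.2 km + 5.72 km + 33.01 km = 73.9 km.

73.9 km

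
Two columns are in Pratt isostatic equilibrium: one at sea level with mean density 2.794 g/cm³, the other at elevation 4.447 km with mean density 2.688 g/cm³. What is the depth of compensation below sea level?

ρ_ref D = ρ (D + h) → D (ρ_ref − ρ) = ρ h.
D = ρ h/(ρ_ref − ρ) = 2.688 × 4.447 km/(2.794 − 2.688) = 113 km.

113 km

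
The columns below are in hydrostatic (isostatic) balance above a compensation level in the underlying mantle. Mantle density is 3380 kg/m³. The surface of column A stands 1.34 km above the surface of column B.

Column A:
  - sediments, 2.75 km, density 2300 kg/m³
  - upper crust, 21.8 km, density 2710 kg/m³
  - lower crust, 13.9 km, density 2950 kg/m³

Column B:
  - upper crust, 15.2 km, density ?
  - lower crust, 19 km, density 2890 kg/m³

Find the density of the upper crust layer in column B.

Take the compensation level at the base of the deeper column (depth z_c below the surface of column A) and equate Σ ρ_i t_i down to z_c; mantle fills any gap and the z_c terms cancel.
Column A: 2.75×2300 + 21.8×2710 + 13.9×2950 + (z_c − 38.45)×3380
Column B: 1.34×0 + 15.2×ρ + 19×2890 + (z_c − 1.34 − 34.2)×3380
The z_c×3380 term appears on both sides and cancels. Collect the known terms of each column as K = Σ(ρt)_known − 3380 × (depth of known layers): K_A = 106408 − 3380×38.45 = −23553; K_B = 54910 − 3380×(1.34 + 34.2) = −65215.2.
Balance: K_A = K_B + 15.2×ρ, so ρ = (K_A − K_B)/15.2 = 41662.2/15.2 = 2740 kg/m³.

2740 kg/m³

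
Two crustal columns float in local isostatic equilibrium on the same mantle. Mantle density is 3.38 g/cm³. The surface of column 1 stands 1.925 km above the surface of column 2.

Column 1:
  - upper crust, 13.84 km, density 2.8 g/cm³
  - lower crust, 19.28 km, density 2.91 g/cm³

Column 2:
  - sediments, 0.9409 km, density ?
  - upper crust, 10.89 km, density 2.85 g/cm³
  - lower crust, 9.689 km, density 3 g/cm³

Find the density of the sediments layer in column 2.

2.18 g/cm³

Take the compensation level at the base of the deeper column (depth z_c below the surface of column 1) and equate Σ ρ_i t_i down to z_c; mantle fills any gap and the z_c terms cancel.
Column 1: 13.84×2.8 + 19.28×2.91 + (z_c − 33.12)×3.38
Column 2: 1.925×0 + 0.9409×ρ + 10.89×2.85 + 9.689×3 + (z_c − 1.925 − 21.5199)×3.38
The z_c×3.38 term appears on both sides and cancels. Collect the known terms of each column as K = Σ(ρt)_known − 3.38 × (depth of known layers): K_1 = 94.8568 − 3.38×33.12 = −17.0888; K_2 = 60.1035 − 3.38×(1.925 + 21.5199) = −19.140262.
Balance: K_1 = K_2 + 0.9409×ρ, so ρ = (K_1 − K_2)/0.9409 = 2.05146/0.9409 = 2.18 g/cm³.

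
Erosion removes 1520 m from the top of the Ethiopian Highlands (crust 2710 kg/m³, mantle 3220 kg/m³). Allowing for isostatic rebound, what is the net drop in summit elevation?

Rebound u = e ρ_c/ρ_m = 1520 m × 2710/3220 = 1279 m.
Net surface drop = e − u = 1520 m − 1279 m = e (ρ_m − ρ_c)/ρ_m = 241 m.

241 m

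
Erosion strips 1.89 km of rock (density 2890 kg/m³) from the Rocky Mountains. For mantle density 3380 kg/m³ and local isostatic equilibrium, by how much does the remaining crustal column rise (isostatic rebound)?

Unloading: uplift u = e ρ_c/ρ_m = 1.89 km × 2890/3380 = 1.62 km.

1.62 km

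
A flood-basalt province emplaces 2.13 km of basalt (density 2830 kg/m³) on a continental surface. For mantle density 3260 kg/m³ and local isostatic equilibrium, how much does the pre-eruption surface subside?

Subaerial loading: s = t ρ_load / ρ_m.
s = 2.13 km × 2830/3260 = 1.85 km.

1.85 km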